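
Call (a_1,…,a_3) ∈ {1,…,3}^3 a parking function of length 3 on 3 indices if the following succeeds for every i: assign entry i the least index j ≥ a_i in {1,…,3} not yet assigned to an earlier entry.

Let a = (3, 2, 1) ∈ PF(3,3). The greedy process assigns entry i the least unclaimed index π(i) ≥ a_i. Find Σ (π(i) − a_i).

Σπ(i) = 1+…+3 = 6; Σa = 3+2+1 = 6; disp = 6−6 = 0.

0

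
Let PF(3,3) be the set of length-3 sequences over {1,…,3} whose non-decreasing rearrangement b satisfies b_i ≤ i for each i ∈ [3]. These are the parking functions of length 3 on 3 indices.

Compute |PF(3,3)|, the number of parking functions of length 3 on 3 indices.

Count = 1·4^2 = 1 · 16 = 16
Check (2,1,1) → sorted (1,1,2): b_i ≤ i ∀i, a PF.

16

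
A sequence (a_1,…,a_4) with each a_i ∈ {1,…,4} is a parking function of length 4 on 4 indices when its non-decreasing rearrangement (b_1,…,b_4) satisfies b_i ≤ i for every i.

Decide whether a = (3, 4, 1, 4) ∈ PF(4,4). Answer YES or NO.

NO

Order a: b = (1, 3, 4, 4).
  b_1=1 ≤ 1
  b_2=3 > 2
  fails at i=2 ⇒ NO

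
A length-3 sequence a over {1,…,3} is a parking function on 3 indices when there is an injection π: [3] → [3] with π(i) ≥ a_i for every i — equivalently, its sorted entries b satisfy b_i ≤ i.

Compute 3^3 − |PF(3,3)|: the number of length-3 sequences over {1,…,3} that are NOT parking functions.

|PF(3,3)| = 1·4^2 = 1×16 = 16
E.g. (3,3,3) → sorted (3,3,3): b_1=3>1, not a PF.
Total 27; non-PF = 27−16 = 11

11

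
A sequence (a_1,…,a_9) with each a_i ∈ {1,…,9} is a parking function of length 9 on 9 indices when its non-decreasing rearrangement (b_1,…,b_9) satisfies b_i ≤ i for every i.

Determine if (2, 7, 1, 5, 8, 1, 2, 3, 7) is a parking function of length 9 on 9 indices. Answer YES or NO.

Order a: b = (1, 1, 2, 2, 3, 5, 7, 7, 8).
  b_1=1 ≤ 1
  b_2=1 ≤ 2
  b_3=2 ≤ 3
  b_4=2 ≤ 4
  b_5=3 ≤ 5
  b_6=5 ≤ 6
  b_7=7 ≤ 7
  b_8=7 ≤ 8
  b_9=8 ≤ 9
All bounds hold ⇒ YES

YES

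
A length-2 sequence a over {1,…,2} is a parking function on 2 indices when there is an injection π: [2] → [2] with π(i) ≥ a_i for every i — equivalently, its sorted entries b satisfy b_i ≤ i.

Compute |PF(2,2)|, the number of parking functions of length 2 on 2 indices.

3

|PF(2,2)| = (3−2)·3^(2−1) = 1 · 3 = 3
One tuple (1,2) → sorted (1,2): b_i ≤ i ∀i, a PF.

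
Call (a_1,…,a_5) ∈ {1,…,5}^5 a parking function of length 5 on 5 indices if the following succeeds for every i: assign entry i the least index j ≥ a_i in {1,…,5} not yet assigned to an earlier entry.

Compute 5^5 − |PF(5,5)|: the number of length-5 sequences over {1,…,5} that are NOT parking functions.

1829

Count = (6−5)·6^(5−1) = 1×1296 = 1296 (Pollak)
E.g. (4,4,2,3,5) → sorted (2,3,4,4,5): b_1=2>1, not a PF.
Total 3125; non-PF = 3125−1296 = 1829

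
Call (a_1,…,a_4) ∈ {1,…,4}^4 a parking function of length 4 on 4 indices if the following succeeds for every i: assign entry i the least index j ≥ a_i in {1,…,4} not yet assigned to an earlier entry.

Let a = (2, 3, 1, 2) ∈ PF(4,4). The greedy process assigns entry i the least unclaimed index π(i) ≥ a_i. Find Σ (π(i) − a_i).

2

Σπ = 4·5/2 = 10 (π permutes [4]); Σa = 2+3+1+2 = 8; disp = 10−8 = 2.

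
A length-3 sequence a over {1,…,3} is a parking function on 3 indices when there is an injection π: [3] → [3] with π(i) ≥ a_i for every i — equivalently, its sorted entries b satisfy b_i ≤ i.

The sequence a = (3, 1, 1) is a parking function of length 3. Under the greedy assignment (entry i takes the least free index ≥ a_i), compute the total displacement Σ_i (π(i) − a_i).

1

Σπ = 6 ({1..3} each once); Σa = 3+1+1 = 5; disp = 6−5 = 1.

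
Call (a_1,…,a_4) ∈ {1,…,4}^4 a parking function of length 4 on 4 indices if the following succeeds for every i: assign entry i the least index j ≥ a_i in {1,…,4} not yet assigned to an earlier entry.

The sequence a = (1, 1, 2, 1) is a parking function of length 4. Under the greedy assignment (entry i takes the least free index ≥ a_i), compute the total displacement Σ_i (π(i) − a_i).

Σπ(i) = 1+…+4 = 10; Σa = 1+1+2+1 = 5; disp = 10−5 = 5.

5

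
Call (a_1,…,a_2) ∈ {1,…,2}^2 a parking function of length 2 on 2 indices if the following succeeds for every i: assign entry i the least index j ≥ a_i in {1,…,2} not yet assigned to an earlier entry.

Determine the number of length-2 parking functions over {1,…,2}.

3

|PF(2,2)| = (2+1−2)·(2+1)^{2−1} = 1 · 3 = 3
Example (1,1) → sorted (1,1): b_i ≤ i ∀i, a PF.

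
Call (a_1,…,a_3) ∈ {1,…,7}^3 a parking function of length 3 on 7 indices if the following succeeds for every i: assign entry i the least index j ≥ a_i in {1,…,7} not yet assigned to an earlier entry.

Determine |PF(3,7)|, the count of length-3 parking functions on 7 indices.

Count = 5·8^2 = 5×64 = 320 (Konheim–Weiss)
One tuple (4,7,2) → sorted (2,4,7): b_i ≤ 4+i ∀i, a PF.

320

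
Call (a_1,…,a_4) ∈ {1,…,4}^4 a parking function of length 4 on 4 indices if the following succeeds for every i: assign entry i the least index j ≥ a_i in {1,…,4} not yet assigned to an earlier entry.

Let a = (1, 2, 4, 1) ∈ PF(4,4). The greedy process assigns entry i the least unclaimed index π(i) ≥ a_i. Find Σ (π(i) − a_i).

Σπ = 10 ({1..4} each once); Σa = 1+2+4+1 = 8; disp = 10−8 = 2.

2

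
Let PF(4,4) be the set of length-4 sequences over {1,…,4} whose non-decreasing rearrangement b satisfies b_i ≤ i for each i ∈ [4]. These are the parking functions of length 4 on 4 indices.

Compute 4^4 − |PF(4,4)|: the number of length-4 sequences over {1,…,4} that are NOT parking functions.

|PF| = (4+1−4)·(4+1)^{4−1} = 1 · 125 = 125 (Konheim–Weiss)
Example (3,3,4,3) → sorted (3,3,3,4): b_1=3>1, not a PF.
4^4 − 125 = 256 − 125 = 131

131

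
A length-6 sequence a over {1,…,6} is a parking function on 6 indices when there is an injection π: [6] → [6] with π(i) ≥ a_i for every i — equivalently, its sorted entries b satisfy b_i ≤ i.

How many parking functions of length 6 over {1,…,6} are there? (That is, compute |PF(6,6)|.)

#PF = (7−6)·7^(6−1) = 1·16807 = 16807 [KW]
Example (6,3,1,2,4,3) → sorted (1,2,3,3,4,6): b_i ≤ i ∀i, a PF.

16807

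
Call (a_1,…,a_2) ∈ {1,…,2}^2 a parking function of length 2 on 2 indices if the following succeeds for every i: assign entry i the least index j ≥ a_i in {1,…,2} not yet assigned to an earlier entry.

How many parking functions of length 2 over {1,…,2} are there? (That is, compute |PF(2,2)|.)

3

Count = (2+1−2)·(2+1)^{2−1} = 1×3 = 3 (Pollak)
One tuple (1,2) → sorted (1,2): b_i ≤ i ∀i, a PF.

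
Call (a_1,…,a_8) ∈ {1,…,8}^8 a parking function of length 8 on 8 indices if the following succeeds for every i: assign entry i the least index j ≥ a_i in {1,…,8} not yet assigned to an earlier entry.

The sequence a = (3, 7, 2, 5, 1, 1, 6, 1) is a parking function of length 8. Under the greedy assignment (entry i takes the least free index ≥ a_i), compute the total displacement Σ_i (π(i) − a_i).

10

Σπ = 8·9/2 = 36 (π permutes [8]); Σa = 3+7+2+5+1+1+6+1 = 26; disp = 36−26 = 10.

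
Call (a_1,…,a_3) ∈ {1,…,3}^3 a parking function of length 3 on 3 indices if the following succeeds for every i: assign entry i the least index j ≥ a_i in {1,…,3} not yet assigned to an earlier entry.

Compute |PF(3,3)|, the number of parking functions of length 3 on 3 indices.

#PF = (3−3+1)·(3+1)^(3−1) = 1 · 16 = 16
E.g. (1,1,1) → sorted (1,1,1): b_i ≤ i ∀i, a PF.

16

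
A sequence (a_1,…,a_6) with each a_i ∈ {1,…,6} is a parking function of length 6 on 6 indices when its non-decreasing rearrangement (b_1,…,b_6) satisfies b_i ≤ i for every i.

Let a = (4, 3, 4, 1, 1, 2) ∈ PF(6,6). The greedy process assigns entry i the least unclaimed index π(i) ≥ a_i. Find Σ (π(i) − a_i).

6

Σπ(i) = 1+…+6 = 21; Σa = 4+3+4+1+1+2 = 15; disp = 21−15 = 6.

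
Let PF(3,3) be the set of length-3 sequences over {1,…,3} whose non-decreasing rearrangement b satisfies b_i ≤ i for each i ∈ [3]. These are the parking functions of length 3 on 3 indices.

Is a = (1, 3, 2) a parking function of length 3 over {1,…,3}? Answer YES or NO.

YES

Order a: b = (1, 2, 3).
  b_1=1 ≤ 1
  b_2=2 ≤ 2
  b_3=3 ≤ 3
All bounds hold ⇒ YES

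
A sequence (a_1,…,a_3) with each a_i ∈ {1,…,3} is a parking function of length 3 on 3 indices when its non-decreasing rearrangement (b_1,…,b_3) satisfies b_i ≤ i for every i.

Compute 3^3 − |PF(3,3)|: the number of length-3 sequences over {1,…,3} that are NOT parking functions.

|PF(3,3)| = (3−3+1)·(3+1)^(3−1) = 1 · 16 = 16 [KW]
Example (3,3,3) → sorted (3,3,3): b_1=3>1, not a PF.
Total 27; non-PF = 27−16 = 11

11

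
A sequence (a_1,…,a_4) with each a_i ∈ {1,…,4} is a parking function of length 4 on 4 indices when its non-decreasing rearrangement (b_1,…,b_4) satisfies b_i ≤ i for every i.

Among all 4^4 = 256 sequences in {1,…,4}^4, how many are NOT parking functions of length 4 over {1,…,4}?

|PF(4,4)| = (4−4+1)·(4+1)^(4−1) = 1 · 125 = 125 [KW]
Check (4,4,3,4) → sorted (3,4,4,4): b_1=3>1, not a PF.
Total 256; non-PF = 256−125 = 131

131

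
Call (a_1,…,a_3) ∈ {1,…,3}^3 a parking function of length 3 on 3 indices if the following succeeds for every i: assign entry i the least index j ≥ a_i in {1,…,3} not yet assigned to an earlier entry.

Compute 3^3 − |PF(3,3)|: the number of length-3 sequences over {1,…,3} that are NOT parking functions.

11

#PF = (4−3)·4^(3−1) = 1×16 = 16 (Pollak)
One tuple (3,3,3) → sorted (3,3,3): b_1=3>1, not a PF.
Total 27; non-PF = 27−16 = 11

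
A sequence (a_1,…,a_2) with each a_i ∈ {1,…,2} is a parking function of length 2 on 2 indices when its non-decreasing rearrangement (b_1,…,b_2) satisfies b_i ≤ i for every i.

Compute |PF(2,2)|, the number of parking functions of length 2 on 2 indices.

#PF = 1·3^1 = 1 · 3 = 3 (Konheim–Weiss)
Example (1,1) → sorted (1,1): b_i ≤ i ∀i, a PF.

3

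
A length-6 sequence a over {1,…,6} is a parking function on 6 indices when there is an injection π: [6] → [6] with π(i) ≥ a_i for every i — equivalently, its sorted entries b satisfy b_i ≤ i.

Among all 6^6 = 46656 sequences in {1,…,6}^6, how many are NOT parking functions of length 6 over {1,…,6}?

|PF(6,6)| = (6+1−6)·(6+1)^{6−1} = 1 · 16807 = 16807 (Konheim–Weiss)
Check (1,5,1,5,3,5) → sorted (1,1,3,5,5,5): b_4=5>4, not a PF.
So 46656 − 16807 = 29849 fail.

29849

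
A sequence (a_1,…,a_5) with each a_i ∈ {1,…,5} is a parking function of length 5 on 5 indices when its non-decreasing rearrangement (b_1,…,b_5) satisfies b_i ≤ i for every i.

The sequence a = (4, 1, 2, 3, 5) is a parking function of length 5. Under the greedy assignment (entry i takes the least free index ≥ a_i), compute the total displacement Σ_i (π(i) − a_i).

0

Σπ = 5·6/2 = 15 (π permutes [5]); Σa = 4+1+2+3+5 = 15; disp = 15−15 = 0.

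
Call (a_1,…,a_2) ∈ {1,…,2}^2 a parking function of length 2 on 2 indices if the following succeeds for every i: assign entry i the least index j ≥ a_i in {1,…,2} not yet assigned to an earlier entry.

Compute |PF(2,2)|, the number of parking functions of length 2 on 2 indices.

3

#PF = (2+1−2)·(2+1)^{2−1} = 1×3 = 3
Example (1,2) → sorted (1,2): b_i ≤ i ∀i, a PF.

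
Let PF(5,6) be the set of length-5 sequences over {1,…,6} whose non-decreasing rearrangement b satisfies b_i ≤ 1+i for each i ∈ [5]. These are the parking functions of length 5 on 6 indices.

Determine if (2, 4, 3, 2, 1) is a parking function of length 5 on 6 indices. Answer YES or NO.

Order a: b = (1, 2, 2, 3, 4).
  b_1=1 ≤ 2
  b_2=2 ≤ 3
  b_3=2 ≤ 4
  b_4=3 ≤ 5
  b_5=4 ≤ 6
All bounds hold ⇒ YES

YES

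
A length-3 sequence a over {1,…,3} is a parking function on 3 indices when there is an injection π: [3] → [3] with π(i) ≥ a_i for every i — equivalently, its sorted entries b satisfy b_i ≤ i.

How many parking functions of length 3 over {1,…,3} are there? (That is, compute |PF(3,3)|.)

#PF = (4−3)·4^(3−1) = 1·16 = 16
One tuple (1,2,2) → sorted (1,2,2): b_i ≤ i ∀i, a PF.

16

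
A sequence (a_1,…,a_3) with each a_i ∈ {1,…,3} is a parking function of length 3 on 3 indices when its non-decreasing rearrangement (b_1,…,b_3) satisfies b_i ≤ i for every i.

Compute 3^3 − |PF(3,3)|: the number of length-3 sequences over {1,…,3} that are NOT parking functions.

|PF| = 1·4^2 = 1·16 = 16 (Konheim–Weiss)
E.g. (2,3,2) → sorted (2,2,3): b_1=2>1, not a PF.
3^3 − 16 = 27 − 16 = 11

11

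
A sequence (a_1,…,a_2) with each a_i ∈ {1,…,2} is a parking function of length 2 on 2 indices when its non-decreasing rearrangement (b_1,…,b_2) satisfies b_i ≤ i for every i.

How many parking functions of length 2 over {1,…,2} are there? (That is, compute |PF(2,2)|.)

3

|PF(2,2)| = 1·3^1 = 1·3 = 3 (Pollak)
One tuple (1,1) → sorted (1,1): b_i ≤ i ∀i, a PF.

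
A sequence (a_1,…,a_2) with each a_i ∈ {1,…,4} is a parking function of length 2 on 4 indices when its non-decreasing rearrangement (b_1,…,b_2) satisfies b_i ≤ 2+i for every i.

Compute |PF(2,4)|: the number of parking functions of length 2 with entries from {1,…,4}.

15

|PF(2,4)| = (4+1−2)·(4+1)^{2−1} = 3·5 = 15 (Pollak)
Example (1,3) → sorted (1,3): b_i ≤ 2+i ∀i, a PF.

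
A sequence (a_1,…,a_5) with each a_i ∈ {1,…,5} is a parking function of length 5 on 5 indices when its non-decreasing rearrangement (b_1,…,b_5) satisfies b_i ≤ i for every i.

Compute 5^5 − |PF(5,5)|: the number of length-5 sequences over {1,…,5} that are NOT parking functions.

Count = (5−5+1)·(5+1)^(5−1) = 1·1296 = 1296 (Konheim–Weiss)
E.g. (3,4,5,3,2) → sorted (2,3,3,4,5): b_1=2>1, not a PF.
5^5 − 1296 = 3125 − 1296 = 1829

1829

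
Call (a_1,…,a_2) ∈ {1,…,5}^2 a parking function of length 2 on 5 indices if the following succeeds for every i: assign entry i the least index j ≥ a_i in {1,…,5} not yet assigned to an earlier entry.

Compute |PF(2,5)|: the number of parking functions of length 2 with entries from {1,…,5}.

24

Count = (5−2+1)·(5+1)^(2−1) = 4×6 = 24 (Konheim–Weiss)
Example (4,1) → sorted (1,4): b_i ≤ 3+i ∀i, a PF.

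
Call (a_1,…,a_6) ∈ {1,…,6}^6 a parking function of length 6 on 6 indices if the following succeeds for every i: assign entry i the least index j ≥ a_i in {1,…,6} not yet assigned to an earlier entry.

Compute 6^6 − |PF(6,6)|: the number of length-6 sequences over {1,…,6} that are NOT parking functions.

|PF| = 1·7^5 = 1 · 16807 = 16807 (Pollak)
E.g. (6,6,6,4,5,6) → sorted (4,5,6,6,6,6): b_1=4>1, not a PF.
So 46656 − 16807 = 29849 fail.

29849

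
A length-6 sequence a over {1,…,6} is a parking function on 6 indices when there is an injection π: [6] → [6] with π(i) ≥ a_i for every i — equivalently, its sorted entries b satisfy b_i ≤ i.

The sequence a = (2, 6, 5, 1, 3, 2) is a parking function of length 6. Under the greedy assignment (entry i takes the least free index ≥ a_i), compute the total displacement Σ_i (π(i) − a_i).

Σπ(i) = 1+…+6 = 21; Σa = 2+6+5+1+3+2 = 19; disp = 21−19 = 2.

2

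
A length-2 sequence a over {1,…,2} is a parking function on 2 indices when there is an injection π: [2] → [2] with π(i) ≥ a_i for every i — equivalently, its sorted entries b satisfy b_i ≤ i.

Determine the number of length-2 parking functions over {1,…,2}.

|PF(2,2)| = (2−2+1)·(2+1)^(2−1) = 1×3 = 3 (Pollak)
One tuple (2,1) → sorted (1,2): b_i ≤ i ∀i, a PF.

3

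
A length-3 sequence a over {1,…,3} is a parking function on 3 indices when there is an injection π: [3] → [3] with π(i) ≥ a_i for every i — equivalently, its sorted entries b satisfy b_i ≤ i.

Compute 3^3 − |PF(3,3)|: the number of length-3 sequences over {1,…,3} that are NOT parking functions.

11

Count = (4−3)·4^(3−1) = 1 · 16 = 16 [KW]
Example (3,1,3) → sorted (1,3,3): b_2=3>2, not a PF.
3^3 − 16 = 27 − 16 = 11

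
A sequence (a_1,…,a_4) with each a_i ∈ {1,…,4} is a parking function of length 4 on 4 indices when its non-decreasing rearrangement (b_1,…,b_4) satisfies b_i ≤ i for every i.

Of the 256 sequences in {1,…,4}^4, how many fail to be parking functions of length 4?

#PF = 1·5^3 = 1 · 125 = 125 (Konheim–Weiss)
E.g. (3,3,3,3) → sorted (3,3,3,3): b_1=3>1, not a PF.
4^4 − 125 = 256 − 125 = 131

131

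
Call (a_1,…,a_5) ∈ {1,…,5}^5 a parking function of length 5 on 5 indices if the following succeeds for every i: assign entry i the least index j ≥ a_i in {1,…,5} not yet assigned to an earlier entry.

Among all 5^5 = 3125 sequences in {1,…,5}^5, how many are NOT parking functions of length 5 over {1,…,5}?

|PF| = (5−5+1)·(5+1)^(5−1) = 1×1296 = 1296 (Pollak)
Check (5,5,4,4,3) → sorted (3,4,4,5,5): b_1=3>1, not a PF.
Total 3125; non-PF = 3125−1296 = 1829

1829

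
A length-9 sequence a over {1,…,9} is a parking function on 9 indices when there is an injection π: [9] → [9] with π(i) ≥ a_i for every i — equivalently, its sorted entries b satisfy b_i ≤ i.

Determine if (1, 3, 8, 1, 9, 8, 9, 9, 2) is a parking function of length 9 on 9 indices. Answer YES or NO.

Sorted: b = (1, 1, 2, 3, 8, 8, 9, 9, 9).
  b_1=1 ≤ 1
  b_2=1 ≤ 2
  b_3=2 ≤ 3
  b_4=3 ≤ 4
  b_5=8 > 5
  fails at i=5 ⇒ NO

NO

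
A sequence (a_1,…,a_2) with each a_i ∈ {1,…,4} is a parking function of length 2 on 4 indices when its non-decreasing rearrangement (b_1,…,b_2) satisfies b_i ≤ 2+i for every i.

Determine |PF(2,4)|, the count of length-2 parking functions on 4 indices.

15

#PF = (4+1−2)·(4+1)^{2−1} = 3·5 = 15 [KW]
Example (2,1) → sorted (1,2): b_i ≤ 2+i ∀i, a PF.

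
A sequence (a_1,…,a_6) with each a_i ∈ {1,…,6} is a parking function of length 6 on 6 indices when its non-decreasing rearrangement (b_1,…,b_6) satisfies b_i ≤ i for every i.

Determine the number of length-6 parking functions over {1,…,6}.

#PF = (7−6)·7^(6−1) = 1 · 16807 = 16807 [KW]
Example (1,3,1,6,5,2) → sorted (1,1,2,3,5,6): b_i ≤ i ∀i, a PF.

16807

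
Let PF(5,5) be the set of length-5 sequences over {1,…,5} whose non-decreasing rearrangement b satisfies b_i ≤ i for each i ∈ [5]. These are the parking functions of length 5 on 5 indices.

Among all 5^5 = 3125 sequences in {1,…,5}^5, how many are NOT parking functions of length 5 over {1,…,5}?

1829

Count = (5+1−5)·(5+1)^{5−1} = 1×1296 = 1296 [KW]
One tuple (3,5,4,3,4) → sorted (3,3,4,4,5): b_1=3>1, not a PF.
Total 3125; non-PF = 3125−1296 = 1829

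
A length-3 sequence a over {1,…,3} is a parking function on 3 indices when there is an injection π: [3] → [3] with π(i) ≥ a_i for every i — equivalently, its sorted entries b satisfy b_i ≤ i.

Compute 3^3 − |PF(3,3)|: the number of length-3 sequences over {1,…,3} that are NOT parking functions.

Count = (4−3)·4^(3−1) = 1 · 16 = 16 (Pollak)
Example (2,2,2) → sorted (2,2,2): b_1=2>1, not a PF.
So 27 − 16 = 11 fail.

11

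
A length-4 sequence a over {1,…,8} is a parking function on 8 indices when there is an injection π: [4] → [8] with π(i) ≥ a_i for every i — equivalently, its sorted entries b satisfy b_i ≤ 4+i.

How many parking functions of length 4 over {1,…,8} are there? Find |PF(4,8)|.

3645

Count = (9−4)·9^(4−1) = 5×729 = 3645 (Pollak)
Check (1,1,4,7) → sorted (1,1,4,7): b_i ≤ 4+i ∀i, a PF.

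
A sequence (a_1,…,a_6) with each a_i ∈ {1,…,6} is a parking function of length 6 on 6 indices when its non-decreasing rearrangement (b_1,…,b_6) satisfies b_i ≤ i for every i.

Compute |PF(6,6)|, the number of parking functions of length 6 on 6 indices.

16807

#PF = (6+1−6)·(6+1)^{6−1} = 1·16807 = 16807 (Pollak)
Example (4,1,6,1,1,2) → sorted (1,1,1,2,4,6): b_i ≤ i ∀i, a PF.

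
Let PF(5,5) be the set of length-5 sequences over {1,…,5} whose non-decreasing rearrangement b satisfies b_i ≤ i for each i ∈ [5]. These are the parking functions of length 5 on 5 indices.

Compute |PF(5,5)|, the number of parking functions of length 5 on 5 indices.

1296

|PF| = (5+1−5)·(5+1)^{5−1} = 1·1296 = 1296
Check (4,1,1,4,2) → sorted (1,1,2,4,4): b_i ≤ i ∀i, a PF.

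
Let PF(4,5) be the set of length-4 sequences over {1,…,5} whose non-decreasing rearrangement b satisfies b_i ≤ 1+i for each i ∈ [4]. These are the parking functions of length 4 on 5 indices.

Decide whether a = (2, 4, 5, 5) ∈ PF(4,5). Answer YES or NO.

NO

Order a: b = (2, 4, 5, 5).
  b_1=2 ≤ 2
  b_2=4 > 3
  fails at i=2 ⇒ NO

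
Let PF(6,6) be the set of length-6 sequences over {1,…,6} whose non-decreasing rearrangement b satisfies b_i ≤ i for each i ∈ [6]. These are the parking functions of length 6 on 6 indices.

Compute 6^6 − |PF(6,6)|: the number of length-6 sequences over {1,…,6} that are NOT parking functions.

29849

#PF = (6−6+1)·(6+1)^(6−1) = 1 · 16807 = 16807 (Konheim–Weiss)
Check (3,6,4,6,1,6) → sorted (1,3,4,6,6,6): b_2=3>2, not a PF.
6^6 − 16807 = 46656 − 16807 = 29849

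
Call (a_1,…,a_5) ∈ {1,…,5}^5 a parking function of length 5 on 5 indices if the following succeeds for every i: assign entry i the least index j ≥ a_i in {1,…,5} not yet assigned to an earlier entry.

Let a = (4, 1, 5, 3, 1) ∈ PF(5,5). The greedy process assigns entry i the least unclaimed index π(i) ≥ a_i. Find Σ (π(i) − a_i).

Σπ = 5·6/2 = 15 (π permutes [5]); Σa = 4+1+5+3+1 = 14; disp = 15−14 = 1.

1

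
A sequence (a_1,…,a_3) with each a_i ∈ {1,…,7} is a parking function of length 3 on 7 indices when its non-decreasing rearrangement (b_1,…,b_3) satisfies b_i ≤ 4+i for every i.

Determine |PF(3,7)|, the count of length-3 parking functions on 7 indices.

Count = 5·8^2 = 5·64 = 320
Check (4,2,7) → sorted (2,4,7): b_i ≤ 4+i ∀i, a PF.

320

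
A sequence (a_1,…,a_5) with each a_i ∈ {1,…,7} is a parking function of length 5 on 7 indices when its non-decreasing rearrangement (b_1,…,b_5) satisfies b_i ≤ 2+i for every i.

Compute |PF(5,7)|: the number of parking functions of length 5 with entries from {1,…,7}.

12288

|PF(5,7)| = (8−5)·8^(5−1) = 3·4096 = 12288 (Pollak)
Example (2,4,6,7,4) → sorted (2,4,4,6,7): b_i ≤ 2+i ∀i, a PF.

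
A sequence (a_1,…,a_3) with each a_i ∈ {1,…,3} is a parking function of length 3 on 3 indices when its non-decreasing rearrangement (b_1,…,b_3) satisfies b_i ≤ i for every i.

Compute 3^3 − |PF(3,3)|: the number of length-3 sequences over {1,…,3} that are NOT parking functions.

11

|PF(3,3)| = 1·4^2 = 1×16 = 16 (Pollak)
Check (2,3,3) → sorted (2,3,3): b_1=2>1, not a PF.
So 27 − 16 = 11 fail.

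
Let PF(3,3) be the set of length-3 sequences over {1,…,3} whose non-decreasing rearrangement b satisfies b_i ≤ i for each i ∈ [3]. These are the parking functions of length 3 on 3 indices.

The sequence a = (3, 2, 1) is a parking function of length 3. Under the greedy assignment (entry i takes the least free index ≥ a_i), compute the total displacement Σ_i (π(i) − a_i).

Σπ(i) = 1+…+3 = 6; Σa = 3+2+1 = 6; disp = 6−6 = 0.

0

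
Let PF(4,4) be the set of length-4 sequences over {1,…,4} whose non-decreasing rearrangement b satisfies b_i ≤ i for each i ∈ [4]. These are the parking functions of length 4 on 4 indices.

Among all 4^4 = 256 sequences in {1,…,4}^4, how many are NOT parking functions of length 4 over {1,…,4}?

131

#PF = (5−4)·5^(4−1) = 1·125 = 125 (Pollak)
Check (4,3,3,4) → sorted (3,3,4,4): b_1=3>1, not a PF.
So 256 − 125 = 131 fail.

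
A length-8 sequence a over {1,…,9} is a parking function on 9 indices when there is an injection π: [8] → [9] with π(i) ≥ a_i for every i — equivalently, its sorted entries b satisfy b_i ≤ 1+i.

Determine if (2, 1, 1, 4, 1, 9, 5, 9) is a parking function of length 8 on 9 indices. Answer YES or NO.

Order a: b = (1, 1, 1, 2, 4, 5, 9, 9).
  b_1=1 ≤ 2
  b_2=1 ≤ 3
  b_3=1 ≤ 4
  b_4=2 ≤ 5
  b_5=4 ≤ 6
  b_6=5 ≤ 7
  b_7=9 > 8
  fails at i=7 ⇒ NO

NO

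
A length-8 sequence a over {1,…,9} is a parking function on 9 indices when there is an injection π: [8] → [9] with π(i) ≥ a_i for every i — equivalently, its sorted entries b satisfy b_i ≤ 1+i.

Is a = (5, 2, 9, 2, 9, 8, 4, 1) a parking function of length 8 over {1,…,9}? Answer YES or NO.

Rearranged: b = (1, 2, 2, 4, 5, 8, 9, 9).
  b_1=1 ≤ 2
  b_2=2 ≤ 3
  b_3=2 ≤ 4
  b_4=4 ≤ 5
  b_5=5 ≤ 6
  b_6=8 > 7
  fails at i=6 ⇒ NO

NO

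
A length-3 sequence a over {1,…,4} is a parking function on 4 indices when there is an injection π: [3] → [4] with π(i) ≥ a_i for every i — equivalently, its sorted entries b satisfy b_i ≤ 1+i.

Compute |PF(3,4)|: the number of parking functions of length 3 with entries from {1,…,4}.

50

#PF = 2·5^2 = 2·25 = 50
E.g. (1,1,3) → sorted (1,1,3): b_i ≤ 1+i ∀i, a PF.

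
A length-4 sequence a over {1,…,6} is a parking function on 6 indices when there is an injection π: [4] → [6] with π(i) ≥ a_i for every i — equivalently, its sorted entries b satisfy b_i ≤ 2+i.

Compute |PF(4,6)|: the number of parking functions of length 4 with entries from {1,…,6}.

1029

#PF = 3·7^3 = 3 · 343 = 1029 (Konheim–Weiss)
Example (1,3,3,2) → sorted (1,2,3,3): b_i ≤ 2+i ∀i, a PF.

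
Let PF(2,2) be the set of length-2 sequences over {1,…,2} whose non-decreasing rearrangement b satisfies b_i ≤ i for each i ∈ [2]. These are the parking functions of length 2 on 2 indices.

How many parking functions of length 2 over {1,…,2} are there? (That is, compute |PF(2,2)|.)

#PF = 1·3^1 = 1·3 = 3 (Pollak)
Check (1,2) → sorted (1,2): b_i ≤ i ∀i, a PF.

3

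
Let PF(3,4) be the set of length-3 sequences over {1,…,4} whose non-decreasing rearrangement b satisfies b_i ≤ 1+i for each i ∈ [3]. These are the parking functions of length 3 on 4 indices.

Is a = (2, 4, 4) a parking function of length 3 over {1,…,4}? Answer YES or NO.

Rearranged: b = (2, 4, 4).
  b_1=2 ≤ 2
  b_2=4 > 3
  fails at i=2 ⇒ NO

NO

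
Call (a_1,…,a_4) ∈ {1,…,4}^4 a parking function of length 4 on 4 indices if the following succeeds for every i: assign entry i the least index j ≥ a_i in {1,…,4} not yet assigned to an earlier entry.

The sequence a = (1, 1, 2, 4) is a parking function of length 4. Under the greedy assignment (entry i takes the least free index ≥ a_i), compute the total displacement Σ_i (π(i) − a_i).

2

Σπ(i) = 1+…+4 = 10; Σa = 1+1+2+4 = 8; disp = 10−8 = 2.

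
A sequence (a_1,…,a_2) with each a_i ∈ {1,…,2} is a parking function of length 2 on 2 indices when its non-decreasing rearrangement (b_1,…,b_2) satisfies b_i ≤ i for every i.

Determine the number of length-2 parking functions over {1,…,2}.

|PF(2,2)| = (2−2+1)·(2+1)^(2−1) = 1×3 = 3 (Konheim–Weiss)
E.g. (1,1) → sorted (1,1): b_i ≤ i ∀i, a PF.

3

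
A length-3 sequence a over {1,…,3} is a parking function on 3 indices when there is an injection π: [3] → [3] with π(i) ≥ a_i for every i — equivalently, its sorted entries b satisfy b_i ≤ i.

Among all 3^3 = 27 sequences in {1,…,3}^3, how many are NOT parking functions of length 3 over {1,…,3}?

11

|PF| = (4−3)·4^(3−1) = 1 · 16 = 16
Example (3,3,2) → sorted (2,3,3): b_1=2>1, not a PF.
So 27 − 16 = 11 fail.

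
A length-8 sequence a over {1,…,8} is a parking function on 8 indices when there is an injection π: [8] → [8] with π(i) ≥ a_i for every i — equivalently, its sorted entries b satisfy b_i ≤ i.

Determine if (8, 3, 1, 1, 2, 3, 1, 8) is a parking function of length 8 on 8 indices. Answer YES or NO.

NO

Order a: b = (1, 1, 1, 2, 3, 3, 8, 8).
  b_1=1 ≤ 1
  b_2=1 ≤ 2
  b_3=1 ≤ 3
  b_4=2 ≤ 4
  b_5=3 ≤ 5
  b_6=3 ≤ 6
  b_7=8 > 7
  fails at i=7 ⇒ NO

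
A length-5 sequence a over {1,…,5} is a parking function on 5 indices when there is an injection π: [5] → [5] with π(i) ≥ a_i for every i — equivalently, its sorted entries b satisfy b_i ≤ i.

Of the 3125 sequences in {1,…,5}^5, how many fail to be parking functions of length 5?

|PF| = (5−5+1)·(5+1)^(5−1) = 1×1296 = 1296
Example (4,2,3,4,4) → sorted (2,3,4,4,4): b_1=2>1, not a PF.
5^5 − 1296 = 3125 − 1296 = 1829

1829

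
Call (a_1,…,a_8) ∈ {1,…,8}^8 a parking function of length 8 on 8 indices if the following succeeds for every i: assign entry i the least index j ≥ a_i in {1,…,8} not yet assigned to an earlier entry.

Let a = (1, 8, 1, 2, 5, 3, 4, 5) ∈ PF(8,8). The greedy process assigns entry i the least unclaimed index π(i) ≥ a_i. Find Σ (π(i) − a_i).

7

Σπ = 8·9/2 = 36 (π permutes [8]); Σa = 1+8+1+2+5+3+4+5 = 29; disp = 36−29 = 7.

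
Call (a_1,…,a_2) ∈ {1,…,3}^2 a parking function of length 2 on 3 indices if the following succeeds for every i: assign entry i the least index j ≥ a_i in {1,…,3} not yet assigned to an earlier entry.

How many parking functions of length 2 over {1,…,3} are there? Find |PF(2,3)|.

8

|PF(2,3)| = (3−2+1)·(3+1)^(2−1) = 2·4 = 8 (Pollak)
E.g. (1,3) → sorted (1,3): b_i ≤ 1+i ∀i, a PF.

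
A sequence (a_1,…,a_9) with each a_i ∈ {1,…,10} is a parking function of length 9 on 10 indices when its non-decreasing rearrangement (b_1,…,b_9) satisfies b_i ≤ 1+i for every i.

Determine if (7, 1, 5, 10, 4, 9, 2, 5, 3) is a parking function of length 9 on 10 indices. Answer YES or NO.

Order a: b = (1, 2, 3, 4, 5, 5, 7, 9, 10).
  b_1=1 ≤ 2
  b_2=2 ≤ 3
  b_3=3 ≤ 4
  b_4=4 ≤ 5
  b_5=5 ≤ 6
  b_6=5 ≤ 7
  b_7=7 ≤ 8
  b_8=9 ≤ 9
  b_9=10 ≤ 10
All bounds hold ⇒ YES

YES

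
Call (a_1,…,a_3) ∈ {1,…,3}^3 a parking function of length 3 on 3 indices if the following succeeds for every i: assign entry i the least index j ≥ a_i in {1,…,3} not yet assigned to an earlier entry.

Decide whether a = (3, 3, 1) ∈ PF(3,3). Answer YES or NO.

NO

Sorted: b = (1, 3, 3).
  b_1=1 ≤ 1
  b_2=3 > 2
  fails at i=2 ⇒ NO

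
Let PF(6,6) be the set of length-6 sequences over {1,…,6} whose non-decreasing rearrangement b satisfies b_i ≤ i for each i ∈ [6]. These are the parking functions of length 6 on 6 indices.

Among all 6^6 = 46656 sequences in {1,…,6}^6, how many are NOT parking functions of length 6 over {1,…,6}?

#PF = (6−6+1)·(6+1)^(6−1) = 1 · 16807 = 16807 (Konheim–Weiss)
One tuple (5,3,3,5,6,2) → sorted (2,3,3,5,5,6): b_1=2>1, not a PF.
Total 46656; non-PF = 46656−16807 = 29849

29849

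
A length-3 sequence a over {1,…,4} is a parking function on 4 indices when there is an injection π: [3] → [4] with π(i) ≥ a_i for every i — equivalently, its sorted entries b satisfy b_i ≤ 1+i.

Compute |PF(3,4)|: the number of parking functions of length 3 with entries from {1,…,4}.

#PF = (5−3)·5^(3−1) = 2·25 = 50 [KW]
One tuple (3,2,3) → sorted (2,3,3): b_i ≤ 1+i ∀i, a PF.

50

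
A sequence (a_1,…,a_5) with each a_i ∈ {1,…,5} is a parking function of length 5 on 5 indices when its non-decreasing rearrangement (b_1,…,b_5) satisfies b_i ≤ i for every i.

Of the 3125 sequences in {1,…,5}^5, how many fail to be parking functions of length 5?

1829

|PF| = (6−5)·6^(5−1) = 1·1296 = 1296
Check (5,4,5,5,5) → sorted (4,5,5,5,5): b_1=4>1, not a PF.
Total 3125; non-PF = 3125−1296 = 1829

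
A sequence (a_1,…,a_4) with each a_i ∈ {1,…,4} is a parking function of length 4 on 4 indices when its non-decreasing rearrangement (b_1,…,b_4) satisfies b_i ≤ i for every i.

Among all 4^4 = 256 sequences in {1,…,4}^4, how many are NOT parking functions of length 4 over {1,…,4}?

131

|PF| = (4−4+1)·(4+1)^(4−1) = 1 · 125 = 125
Example (4,2,4,4) → sorted (2,4,4,4): b_1=2>1, not a PF.
4^4 − 125 = 256 − 125 = 131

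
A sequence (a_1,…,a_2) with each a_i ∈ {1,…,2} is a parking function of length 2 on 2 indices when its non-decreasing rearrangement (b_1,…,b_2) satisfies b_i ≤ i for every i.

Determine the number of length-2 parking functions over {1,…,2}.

Count = (2−2+1)·(2+1)^(2−1) = 1×3 = 3 (Pollak)
One tuple (1,2) → sorted (1,2): b_i ≤ i ∀i, a PF.

3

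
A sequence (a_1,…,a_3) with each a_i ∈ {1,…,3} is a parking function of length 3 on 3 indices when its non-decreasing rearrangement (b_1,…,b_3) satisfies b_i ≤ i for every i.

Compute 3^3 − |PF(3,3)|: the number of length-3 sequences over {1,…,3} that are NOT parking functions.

|PF| = 1·4^2 = 1 · 16 = 16 (Konheim–Weiss)
Check (3,1,3) → sorted (1,3,3): b_2=3>2, not a PF.
Total 27; non-PF = 27−16 = 11

11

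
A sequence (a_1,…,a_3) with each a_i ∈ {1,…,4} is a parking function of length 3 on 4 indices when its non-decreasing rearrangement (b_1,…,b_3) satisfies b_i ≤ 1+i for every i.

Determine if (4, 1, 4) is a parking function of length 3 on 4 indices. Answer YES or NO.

Rearranged: b = (1, 4, 4).
  b_1=1 ≤ 2
  b_2=4 > 3
  fails at i=2 ⇒ NO

NO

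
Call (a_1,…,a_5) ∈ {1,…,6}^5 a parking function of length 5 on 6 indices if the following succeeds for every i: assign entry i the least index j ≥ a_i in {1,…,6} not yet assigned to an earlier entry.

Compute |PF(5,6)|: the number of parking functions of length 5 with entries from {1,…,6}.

4802

#PF = (7−5)·7^(5−1) = 2 · 2401 = 4802 (Konheim–Weiss)
E.g. (1,4,2,2,4) → sorted (1,2,2,4,4): b_i ≤ 1+i ∀i, a PF.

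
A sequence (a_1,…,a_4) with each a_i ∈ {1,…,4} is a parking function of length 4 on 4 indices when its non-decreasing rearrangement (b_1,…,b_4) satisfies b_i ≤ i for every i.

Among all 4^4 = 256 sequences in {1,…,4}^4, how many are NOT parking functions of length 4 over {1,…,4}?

|PF| = (5−4)·5^(4−1) = 1 · 125 = 125 (Pollak)
One tuple (4,3,3,3) → sorted (3,3,3,4): b_1=3>1, not a PF.
So 256 − 125 = 131 fail.

131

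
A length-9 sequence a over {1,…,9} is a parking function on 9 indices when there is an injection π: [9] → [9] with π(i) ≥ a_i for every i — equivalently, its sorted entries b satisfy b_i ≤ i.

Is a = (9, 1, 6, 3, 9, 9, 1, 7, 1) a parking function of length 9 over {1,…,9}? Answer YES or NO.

NO

Rearranged: b = (1, 1, 1, 3, 6, 7, 9, 9, 9).
  b_1=1 ≤ 1
  b_2=1 ≤ 2
  b_3=1 ≤ 3
  b_4=3 ≤ 4
  b_5=6 > 5
  fails at i=5 ⇒ NO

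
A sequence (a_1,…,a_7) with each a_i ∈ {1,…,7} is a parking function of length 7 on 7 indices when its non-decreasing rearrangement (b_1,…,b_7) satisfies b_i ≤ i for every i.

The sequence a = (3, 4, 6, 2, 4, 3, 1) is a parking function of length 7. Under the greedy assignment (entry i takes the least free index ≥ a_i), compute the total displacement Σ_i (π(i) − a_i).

Σπ(i) = 1+…+7 = 28; Σa = 3+4+6+2+4+3+1 = 23; disp = 28−23 = 5.

5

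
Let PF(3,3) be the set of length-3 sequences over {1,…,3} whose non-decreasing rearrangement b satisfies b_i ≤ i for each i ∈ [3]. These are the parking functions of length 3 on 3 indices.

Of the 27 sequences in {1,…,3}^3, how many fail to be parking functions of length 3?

|PF| = 1·4^2 = 1·16 = 16 (Konheim–Weiss)
One tuple (1,3,3) → sorted (1,3,3): b_2=3>2, not a PF.
3^3 − 16 = 27 − 16 = 11

11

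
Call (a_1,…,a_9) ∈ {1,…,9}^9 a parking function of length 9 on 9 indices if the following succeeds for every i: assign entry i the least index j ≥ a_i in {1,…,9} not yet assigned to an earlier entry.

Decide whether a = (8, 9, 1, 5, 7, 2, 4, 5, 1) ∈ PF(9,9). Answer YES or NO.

YES

Order a: b = (1, 1, 2, 4, 5, 5, 7, 8, 9).
  b_1=1 ≤ 1
  b_2=1 ≤ 2
  b_3=2 ≤ 3
  b_4=4 ≤ 4
  b_5=5 ≤ 5
  b_6=5 ≤ 6
  b_7=7 ≤ 7
  b_8=8 ≤ 8
  b_9=9 ≤ 9
All bounds hold ⇒ YES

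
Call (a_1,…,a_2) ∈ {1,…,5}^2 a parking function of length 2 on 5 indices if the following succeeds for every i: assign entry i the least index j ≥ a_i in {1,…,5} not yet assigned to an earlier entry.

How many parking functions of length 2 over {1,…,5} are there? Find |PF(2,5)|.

Count = 4·6^1 = 4·6 = 24 (Pollak)
One tuple (5,4) → sorted (4,5): b_i ≤ 3+i ∀i, a PF.

24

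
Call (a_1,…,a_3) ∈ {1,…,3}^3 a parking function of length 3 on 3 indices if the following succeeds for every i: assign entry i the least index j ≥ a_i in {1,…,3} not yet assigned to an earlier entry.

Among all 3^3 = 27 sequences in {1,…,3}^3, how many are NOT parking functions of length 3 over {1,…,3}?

|PF(3,3)| = (4−3)·4^(3−1) = 1×16 = 16
Check (2,3,3) → sorted (2,3,3): b_1=2>1, not a PF.
3^3 − 16 = 27 − 16 = 11

11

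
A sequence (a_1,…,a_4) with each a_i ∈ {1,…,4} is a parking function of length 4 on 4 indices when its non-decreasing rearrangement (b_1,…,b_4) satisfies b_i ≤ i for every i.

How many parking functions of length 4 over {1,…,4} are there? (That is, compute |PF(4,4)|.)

#PF = (4−4+1)·(4+1)^(4−1) = 1·125 = 125 [KW]
Check (2,3,4,1) → sorted (1,2,3,4): b_i ≤ i ∀i, a PF.

125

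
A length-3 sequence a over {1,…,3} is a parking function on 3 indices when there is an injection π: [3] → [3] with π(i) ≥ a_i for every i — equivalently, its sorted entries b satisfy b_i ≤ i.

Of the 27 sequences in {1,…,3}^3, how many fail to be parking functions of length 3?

11

|PF(3,3)| = (4−3)·4^(3−1) = 1·16 = 16 [KW]
One tuple (3,2,3) → sorted (2,3,3): b_1=2>1, not a PF.
So 27 − 16 = 11 fail.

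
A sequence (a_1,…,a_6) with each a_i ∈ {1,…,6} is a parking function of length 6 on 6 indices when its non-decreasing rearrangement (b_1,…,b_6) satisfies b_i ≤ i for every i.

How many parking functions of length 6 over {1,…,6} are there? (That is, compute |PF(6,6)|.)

16807

#PF = (6−6+1)·(6+1)^(6−1) = 1×16807 = 16807 (Pollak)
One tuple (1,4,1,1,1,6) → sorted (1,1,1,1,4,6): b_i ≤ i ∀i, a PF.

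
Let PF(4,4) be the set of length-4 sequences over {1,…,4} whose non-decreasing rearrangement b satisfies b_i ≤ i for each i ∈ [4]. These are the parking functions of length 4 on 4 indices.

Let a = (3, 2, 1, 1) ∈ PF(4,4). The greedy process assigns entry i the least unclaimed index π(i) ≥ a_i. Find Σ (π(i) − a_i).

3

Σπ = 4·5/2 = 10 (π permutes [4]); Σa = 3+2+1+1 = 7; disp = 10−7 = 3.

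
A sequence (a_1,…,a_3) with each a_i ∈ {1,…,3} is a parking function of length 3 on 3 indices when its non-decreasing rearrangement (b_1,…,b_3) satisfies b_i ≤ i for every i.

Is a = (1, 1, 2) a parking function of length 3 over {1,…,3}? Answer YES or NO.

Order a: b = (1, 1, 2).
  b_1=1 ≤ 1
  b_2=1 ≤ 2
  b_3=2 ≤ 3
All bounds hold ⇒ YES

YES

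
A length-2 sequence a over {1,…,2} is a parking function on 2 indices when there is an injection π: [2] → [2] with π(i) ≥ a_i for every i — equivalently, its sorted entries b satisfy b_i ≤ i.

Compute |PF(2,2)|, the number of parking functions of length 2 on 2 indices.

#PF = (3−2)·3^(2−1) = 1×3 = 3 [KW]
E.g. (1,1) → sorted (1,1): b_i ≤ i ∀i, a PF.

3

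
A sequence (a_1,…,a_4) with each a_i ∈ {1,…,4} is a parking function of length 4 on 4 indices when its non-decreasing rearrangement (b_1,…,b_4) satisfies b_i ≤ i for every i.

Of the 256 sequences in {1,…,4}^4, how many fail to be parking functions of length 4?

131

|PF| = (4−4+1)·(4+1)^(4−1) = 1·125 = 125
One tuple (4,1,4,3) → sorted (1,3,4,4): b_2=3>2, not a PF.
So 256 − 125 = 131 fail.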